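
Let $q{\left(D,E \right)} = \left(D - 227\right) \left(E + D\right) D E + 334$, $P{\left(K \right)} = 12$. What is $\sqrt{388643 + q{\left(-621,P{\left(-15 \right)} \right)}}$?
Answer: $i \sqrt{3848062287} \approx 62033.0 i$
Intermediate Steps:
$q{\left(D,E \right)} = 334 + D E \left(-227 + D\right) \left(D + E\right)$ ($q{\left(D,E \right)} = \left(-227 + D\right) \left(D + E\right) D E + 334 = D \left(-227 + D\right) \left(D + E\right) E + 334 = D E \left(-227 + D\right) \left(D + E\right) + 334 = 334 + D E \left(-227 + D\right) \left(D + E\right)$)
$\sqrt{388643 + q{\left(-621,P{\left(-15 \right)} \right)}} = \sqrt{388643 + \left(334 + 12 \left(-621\right)^{3} + \left(-621\right)^{2} \cdot 12^{2} - - 140967 \cdot 12^{2} - 2724 \left(-621\right)^{2}\right)} = \sqrt{388643 + \left(334 + 12 \left(-239483061\right) + 385641 \cdot 144 - \left(-140967\right) 144 - 2724 \cdot 385641\right)} = \sqrt{388643 + \left(334 - 2873796732 + 55532304 + 20299248 - 1050486084\right)} = \sqrt{388643 - 3848450930} = \sqrt{-3848062287} = i \sqrt{3848062287}$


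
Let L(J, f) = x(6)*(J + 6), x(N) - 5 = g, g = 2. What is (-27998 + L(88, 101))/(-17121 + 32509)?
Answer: -6835/3847 ≈ -1.7767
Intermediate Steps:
x(N) = 7 (x(N) = 5 + 2 = 7)
L(J, f) = 42 + 7*J (L(J, f) = 7*(J + 6) = 7*(6 + J) = 42 + 7*J)
(-27998 + L(88, 101))/(-17121 + 32509) = (-27998 + (42 + 7*88))/(-17121 + 32509) = (-27998 + (42 + 616))/15388 = (-27998 + 658)*(1/15388) = -27340*1/15388 = -6835/3847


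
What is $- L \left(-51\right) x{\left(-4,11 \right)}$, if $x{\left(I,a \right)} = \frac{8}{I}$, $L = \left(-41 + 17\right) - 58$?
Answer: $8364$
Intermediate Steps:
$L = -82$ ($L = -24 - 58 = -82$)
$- L \left(-51\right) x{\left(-4,11 \right)} = \left(-1\right) \left(-82\right) \left(-51\right) \frac{8}{-4} = 82 \left(-51\right) 8 \left(- \frac{1}{4}\right) = \left(-4182\right) \left(-2\right) = 8364$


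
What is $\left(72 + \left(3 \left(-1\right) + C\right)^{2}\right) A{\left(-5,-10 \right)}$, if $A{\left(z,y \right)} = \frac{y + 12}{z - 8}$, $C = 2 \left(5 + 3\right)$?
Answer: $- \frac{482}{13} \approx -37.077$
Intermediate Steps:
$C = 16$ ($C = 2 \cdot 8 = 16$)
$A{\left(z,y \right)} = \frac{12 + y}{-8 + z}$
$\left(72 + \left(3 \left(-1\right) + C\right)^{2}\right) A{\left(-5,-10 \right)} = \left(72 + \left(3 \left(-1\right) + 16\right)^{2}\right) \frac{12 - 10}{-8 - 5} = \left(72 + \left(-3 + 16\right)^{2}\right) \frac{1}{-13} \cdot 2 = \left(72 + 13^{2}\right) \left(\left(- \frac{1}{13}\right) 2\right) = \left(72 + 169\right) \left(- \frac{2}{13}\right) = 241 \left(- \frac{2}{13}\right) = - \frac{482}{13}$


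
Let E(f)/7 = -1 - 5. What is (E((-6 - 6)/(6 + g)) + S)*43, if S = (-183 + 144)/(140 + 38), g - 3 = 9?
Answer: -323145/178 ≈ -1815.4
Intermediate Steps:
g = 12 (g = 3 + 9 = 12)
E(f) = -42 (E(f) = 7*(-1 - 5) = 7*(-6) = -42)
S = -39/178 ≈ -0.21910
(E((-6 - 6)/(6 + g)) + S)*43 = (-42 - 39/178)*43 = -7515/178*43 = -323145/178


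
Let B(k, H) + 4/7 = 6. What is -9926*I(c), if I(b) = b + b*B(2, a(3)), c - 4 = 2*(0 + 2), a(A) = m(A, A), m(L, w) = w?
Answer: -510480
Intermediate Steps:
a(A) = A
B(k, H) = 38/7 (B(k, H) = -4/7 + 6 = 38/7)
c = 8 (c = 4 + 2*(0 + 2) = 4 + 2*2 = 4 + 4 = 8)
I(b) = 45*b/7 (I(b) = b + b*(38/7) = b + 38*b/7 = 45*b/7)
-9926*I(c) = -63810*8 = -9926*360/7 = -510480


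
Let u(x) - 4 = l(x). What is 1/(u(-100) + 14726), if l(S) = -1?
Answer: 1/14729 ≈ 6.7893e-5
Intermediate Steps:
u(x) = 3 (u(x) = 4 - 1 = 3)
1/(u(-100) + 14726) = 1/(3 + 14726) = 1/14729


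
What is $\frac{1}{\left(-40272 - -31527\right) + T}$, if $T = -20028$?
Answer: $- \frac{1}{28773} \approx -3.4755 \cdot 10^{-5}$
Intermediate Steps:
$\frac{1}{\left(-40272 - -31527\right) + T} = \frac{1}{\left(-40272 - -31527\right) - 20028} = \frac{1}{\left(-40272 + 31527\right) - 20028} = \frac{1}{-8745 - 20028} = \frac{1}{-28773} = - \frac{1}{28773}$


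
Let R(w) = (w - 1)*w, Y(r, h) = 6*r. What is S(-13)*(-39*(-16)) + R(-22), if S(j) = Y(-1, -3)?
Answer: -3238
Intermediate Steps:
S(j) = -6 (S(j) = 6*(-1) = -6)
R(w) = w*(-1 + w) (R(w) = (-1 + w)*w = w*(-1 + w))
S(-13)*(-39*(-16)) + R(-22) = -(-234)*(-16) - 22*(-1 - 22) = -6*624 - 22*(-23) = -3744 + 506 = -3238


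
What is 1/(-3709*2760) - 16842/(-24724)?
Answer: 6157458377/9039129720 ≈ 0.68120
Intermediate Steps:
1/(-3709*2760) - 16842/(-24724) = -1/3709*1/2760 - 16842*(-1/24724) = -1/10236840 + 1203/1766 = 6157458377/9039129720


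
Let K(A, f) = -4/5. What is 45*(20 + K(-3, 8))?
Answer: 864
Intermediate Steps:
K(A, f) = -4/5 (K(A, f) = -4*1/5 = -4/5)
45*(20 + K(-3, 8)) = 45*(20 - 4/5) = 45*(96/5) = 864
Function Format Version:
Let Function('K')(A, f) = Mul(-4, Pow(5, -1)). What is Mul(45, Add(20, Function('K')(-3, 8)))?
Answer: 864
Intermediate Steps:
Function('K')(A, f) = Rational(-4, 5) (Function('K')(A, f) = Mul(-4, Rational(1, 5)) = Rational(-4, 5))
Mul(45, Add(20, Function('K')(-3, 8))) = Mul(45, Add(20, Rational(-4, 5))) = Mul(45, Rational(96, 5)) = 864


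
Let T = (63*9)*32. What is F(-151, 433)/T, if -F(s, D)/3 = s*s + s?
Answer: -3775/1008 ≈ -3.7450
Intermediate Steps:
F(s, D) = -3*s - 3*s**2 (F(s, D) = -3*(s*s + s) = -3*(s**2 + s) = -3*(s + s**2) = -3*s - 3*s**2)
T = 18144 (T = 567*32 = 18144)
F(-151, 433)/T = -3*(-151)*(1 - 151)/18144 = -3*(-151)*(-150)*(1/18144) = -67950*1/18144 = -3775/1008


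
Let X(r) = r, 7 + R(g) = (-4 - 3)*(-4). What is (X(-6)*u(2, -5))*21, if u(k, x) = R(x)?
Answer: -2646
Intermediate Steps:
R(g) = 21 (R(g) = -7 + (-4 - 3)*(-4) = -7 - 7*(-4) = -7 + 28 = 21)
u(k, x) = 21
(X(-6)*u(2, -5))*21 = -6*21*21 = -126*21 = -2646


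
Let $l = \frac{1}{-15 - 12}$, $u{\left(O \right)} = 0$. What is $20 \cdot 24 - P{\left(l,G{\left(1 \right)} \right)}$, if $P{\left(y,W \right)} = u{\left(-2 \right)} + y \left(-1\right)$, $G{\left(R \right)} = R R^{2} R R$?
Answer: $\frac{12959}{27} \approx 479.96$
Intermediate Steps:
$l = - \frac{1}{27}$ ($l = \frac{1}{-27} = - \frac{1}{27} \approx -0.037037$)
$G{\left(R \right)} = R^{5}$ ($G{\left(R \right)} = R^{3} R R = R^{4} R = R^{5}$)
$P{\left(y,W \right)} = - y$ ($P{\left(y,W \right)} = 0 + y \left(-1\right) = 0 - y = - y$)
$20 \cdot 24 - P{\left(l,G{\left(1 \right)} \right)} = 20 \cdot 24 - \left(-1\right) \left(- \frac{1}{27}\right) = 480 - \frac{1}{27} = \frac{12959}{27}$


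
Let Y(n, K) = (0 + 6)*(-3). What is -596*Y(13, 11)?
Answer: 10728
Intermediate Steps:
Y(n, K) = -18 (Y(n, K) = 6*(-3) = -18)
-596*Y(13, 11) = -596*(-18) = 10728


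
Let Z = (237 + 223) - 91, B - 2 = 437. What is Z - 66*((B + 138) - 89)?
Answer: -31839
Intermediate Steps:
B = 439 (B = 2 + 437 = 439)
Z = 369 (Z = 460 - 91 = 369)
Z - 66*((B + 138) - 89) = 369 - 66*((439 + 138) - 89) = 369 - 66*(577 - 89) = 369 - 66*488 = 369 - 32208 = -31839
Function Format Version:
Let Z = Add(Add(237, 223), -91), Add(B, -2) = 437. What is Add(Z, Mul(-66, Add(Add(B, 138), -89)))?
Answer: -31839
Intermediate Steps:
B = 439 (B = Add(2, 437) = 439)
Z = 369 (Z = Add(460, -91) = 369)
Add(Z, Mul(-66, Add(Add(B, 138), -89))) = Add(369, Mul(-66, Add(Add(439, 138), -89))) = Add(369, Mul(-66, Add(577, -89))) = Add(369, Mul(-66, 488)) = Add(369, -32208) = -31839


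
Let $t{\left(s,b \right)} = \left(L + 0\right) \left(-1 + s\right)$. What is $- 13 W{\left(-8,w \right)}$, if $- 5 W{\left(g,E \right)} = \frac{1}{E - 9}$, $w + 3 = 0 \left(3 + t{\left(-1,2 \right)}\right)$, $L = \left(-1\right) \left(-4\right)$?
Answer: $- \frac{13}{60} \approx -0.21667$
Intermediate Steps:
$L = 4$
$t{\left(s,b \right)} = -4 + 4 s$ ($t{\left(s,b \right)} = \left(4 + 0\right) \left(-1 + s\right) = 4 \left(-1 + s\right) = -4 + 4 s$)
$w = -3$ ($w = -3 + 0 \left(3 + \left(-4 + 4 \left(-1\right)\right)\right) = -3 + 0 \left(3 - 8\right) = -3 + 0 \left(-5\right) = -3 + 0 = -3$)
$W{\left(g,E \right)} = - \frac{1}{5 \left(-9 + E\right)}$ ($W{\left(g,E \right)} = - \frac{1}{5 \left(E - 9\right)} = - \frac{1}{5 \left(-9 + E\right)}$)
$- 13 W{\left(-8,w \right)} = - 13 \left(- \frac{1}{-45 + 5 \left(-3\right)}\right) = - 13 \left(- \frac{1}{-45 - 15}\right) = - 13 \left(- \frac{1}{-60}\right) = - 13 \left(\left(-1\right) \left(- \frac{1}{60}\right)\right) = \left(-13\right) \frac{1}{60} = - \frac{13}{60}$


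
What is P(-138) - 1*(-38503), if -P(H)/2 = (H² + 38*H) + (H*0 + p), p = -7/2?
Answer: 10910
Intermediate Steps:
p = -7/2 (p = -7*½ = -7/2 ≈ -3.5000)
P(H) = 7 - 76*H - 2*H² (P(H) = -2*((H² + 38*H) + (H*0 - 7/2)) = -2*((H² + 38*H) + (0 - 7/2)) = -2*((H² + 38*H) - 7/2) = -2*(-7/2 + H² + 38*H) = 7 - 76*H - 2*H²)
P(-138) - 1*(-38503) = (7 - 76*(-138) - 2*(-138)²) - 1*(-38503) = (7 + 10488 - 2*19044) + 38503 = (7 + 10488 - 38088) + 38503 = -27593 + 38503 = 10910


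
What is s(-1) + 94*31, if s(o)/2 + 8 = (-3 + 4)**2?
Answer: 2900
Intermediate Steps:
s(o) = -14 (s(o) = -16 + 2*(-3 + 4)**2 = -16 + 2*1**2 = -16 + 2*1 = -16 + 2 = -14)
s(-1) + 94*31 = -14 + 94*31 = -14 + 2914 = 2900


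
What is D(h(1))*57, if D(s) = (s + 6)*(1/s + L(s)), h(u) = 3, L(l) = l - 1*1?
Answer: 1197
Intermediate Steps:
L(l) = -1 + l (L(l) = l - 1 = -1 + l)
D(s) = (6 + s)*(-1 + s + 1/s) (D(s) = (s + 6)*(1/s + (-1 + s)) = (6 + s)*(-1 + s + 1/s))
D(h(1))*57 = (-5 + 3² + 5*3 + 6/3)*57 = (-5 + 9 + 15 + 6*(⅓))*57 = (-5 + 9 + 15 + 2)*57 = 21*57 = 1197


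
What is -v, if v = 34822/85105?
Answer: -34822/85105 ≈ -0.40917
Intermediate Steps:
v = 34822/85105 (v = 34822*(1/85105) = 34822/85105 ≈ 0.40917)
-v = -1*34822/85105 = -34822/85105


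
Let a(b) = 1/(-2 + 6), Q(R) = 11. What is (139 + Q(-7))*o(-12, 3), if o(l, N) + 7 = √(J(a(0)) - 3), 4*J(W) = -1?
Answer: -1050 + 75*I*√13 ≈ -1050.0 + 270.42*I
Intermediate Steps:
a(b) = ¼ (a(b) = 1/4 = ¼)
J(W) = -¼ (J(W) = (¼)*(-1) = -¼)
o(l, N) = -7 + I*√13/2 (o(l, N) = -7 + √(-¼ - 3) = -7 + √(-13/4) = -7 + I*√13/2)
(139 + Q(-7))*o(-12, 3) = (139 + 11)*(-7 + I*√13/2) = 150*(-7 + I*√13/2) = -1050 + 75*I*√13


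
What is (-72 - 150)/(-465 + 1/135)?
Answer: 14985/31387 ≈ 0.47743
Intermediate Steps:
(-72 - 150)/(-465 + 1/135) = -222/(-465 + 1/135) = -222/(-62774/135) = -222*(-135/62774) = 14985/31387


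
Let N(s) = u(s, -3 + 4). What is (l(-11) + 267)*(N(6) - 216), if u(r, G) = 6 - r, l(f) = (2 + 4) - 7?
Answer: -57456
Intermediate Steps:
l(f) = -1 (l(f) = 6 - 7 = -1)
N(s) = 6 - s
(l(-11) + 267)*(N(6) - 216) = (-1 + 267)*((6 - 1*6) - 216) = 266*((6 - 6) - 216) = 266*(0 - 216) = 266*(-216) = -57456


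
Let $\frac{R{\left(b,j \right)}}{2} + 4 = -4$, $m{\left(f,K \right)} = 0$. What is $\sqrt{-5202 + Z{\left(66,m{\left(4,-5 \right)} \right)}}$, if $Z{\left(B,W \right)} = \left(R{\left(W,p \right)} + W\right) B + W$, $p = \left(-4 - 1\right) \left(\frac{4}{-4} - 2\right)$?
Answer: $i \sqrt{6258} \approx 79.108 i$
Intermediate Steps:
$p = 15$ ($p = - 5 \left(4 \left(- \frac{1}{4}\right) - 2\right) = - 5 \left(-1 - 2\right) = \left(-5\right) \left(-3\right) = 15$)
$R{\left(b,j \right)} = -16$ ($R{\left(b,j \right)} = -8 + 2 \left(-4\right) = -8 - 8 = -16$)
$Z{\left(B,W \right)} = W + B \left(-16 + W\right)$ ($Z{\left(B,W \right)} = \left(-16 + W\right) B + W = B \left(-16 + W\right) + W = W + B \left(-16 + W\right)$)
$\sqrt{-5202 + Z{\left(66,m{\left(4,-5 \right)} \right)}} = \sqrt{-5202 + \left(0 - 1056 + 66 \cdot 0\right)} = \sqrt{-5202 + \left(0 - 1056 + 0\right)} = \sqrt{-5202 - 1056} = \sqrt{-6258} = i \sqrt{6258}$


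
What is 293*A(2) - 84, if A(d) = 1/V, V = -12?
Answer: -1301/12 ≈ -108.42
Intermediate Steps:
A(d) = -1/12 (A(d) = 1/(-12) = -1/12)
293*A(2) - 84 = 293*(-1/12) - 84 = -293/12 - 84 = -1301/12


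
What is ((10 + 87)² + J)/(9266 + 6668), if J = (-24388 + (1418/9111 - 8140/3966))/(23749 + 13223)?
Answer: 58190349795863/98551391920878 ≈ 0.59046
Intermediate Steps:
J = -4080139090/6184975017 (J = (-24388 + (1418*(1/9111) - 8140*1/3966))/36972 = (-24388 + (1418/9111 - 4070/1983))*(1/36972) = (-24388 - 3807764/2007457)*(1/36972) = -48961669080/2007457*1/36972 = -4080139090/6184975017 ≈ -0.65969)
((10 + 87)² + J)/(9266 + 6668) = ((10 + 87)² - 4080139090/6184975017)/(9266 + 6668) = (97² - 4080139090/6184975017)/15934 = (9409 - 4080139090/6184975017)*(1/15934) = (58190349795863/6184975017)*(1/15934) = 58190349795863/98551391920878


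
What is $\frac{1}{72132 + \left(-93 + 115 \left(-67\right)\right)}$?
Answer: $\frac{1}{64334} \approx 1.5544 \cdot 10^{-5}$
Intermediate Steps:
$\frac{1}{72132 + \left(-93 + 115 \left(-67\right)\right)} = \frac{1}{72132 - 7798} = \frac{1}{64334}$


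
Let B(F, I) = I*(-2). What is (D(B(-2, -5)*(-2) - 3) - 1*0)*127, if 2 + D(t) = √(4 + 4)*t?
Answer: -254 - 5842*√2 ≈ -8515.8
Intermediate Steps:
B(F, I) = -2*I
D(t) = -2 + 2*t*√2 (D(t) = -2 + √(4 + 4)*t = -2 + √8*t = -2 + (2*√2)*t = -2 + 2*t*√2)
(D(B(-2, -5)*(-2) - 3) - 1*0)*127 = ((-2 + 2*(-2*(-5)*(-2) - 3)*√2) - 1*0)*127 = ((-2 + 2*(10*(-2) - 3)*√2) + 0)*127 = ((-2 + 2*(-20 - 3)*√2) + 0)*127 = ((-2 + 2*(-23)*√2) + 0)*127 = ((-2 - 46*√2) + 0)*127 = (-2 - 46*√2)*127 = -254 - 5842*√2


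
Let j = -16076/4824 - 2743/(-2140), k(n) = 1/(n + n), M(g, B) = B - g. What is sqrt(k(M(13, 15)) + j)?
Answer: 2*I*sqrt(5205805195)/107535 ≈ 1.3419*I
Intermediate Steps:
k(n) = 1/(2*n)
j = -2646301/1290420 (j = -16076*1/4824 - 2743*(-1/2140) = -4019/1206 + 2743/2140 = -2646301/1290420 ≈ -2.0507)
sqrt(k(M(13, 15)) + j) = sqrt(1/(2*(15 - 1*13)) - 2646301/1290420) = sqrt(1/(2*(15 - 13)) - 2646301/1290420) = sqrt((1/2)/2 - 2646301/1290420) = sqrt((1/2)*(1/2) - 2646301/1290420) = sqrt(1/4 - 2646301/1290420) = sqrt(-580924/322605) = 2*I*sqrt(5205805195)/107535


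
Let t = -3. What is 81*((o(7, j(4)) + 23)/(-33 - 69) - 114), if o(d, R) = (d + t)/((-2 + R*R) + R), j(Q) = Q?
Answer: -314583/34 ≈ -9252.4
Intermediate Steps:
o(d, R) = (-3 + d)/(-2 + R + R²) (o(d, R) = (d - 3)/((-2 + R*R) + R) = (-3 + d)/((-2 + R²) + R) = (-3 + d)/(-2 + R + R²))
81*((o(7, j(4)) + 23)/(-33 - 69) - 114) = 81*(((-3 + 7)/(-2 + 4 + 4²) + 23)/(-33 - 69) - 114) = 81*((4/(-2 + 4 + 16) + 23)/(-102) - 114) = 81*((4/18 + 23)*(-1/102) - 114) = 81*(((1/18)*4 + 23)*(-1/102) - 114) = 81*((2/9 + 23)*(-1/102) - 114) = 81*((209/9)*(-1/102) - 114) = 81*(-209/918 - 114) = 81*(-104861/918) = -314583/34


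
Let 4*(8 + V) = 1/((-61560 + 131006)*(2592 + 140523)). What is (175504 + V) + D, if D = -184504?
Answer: -358113554897279/39755057160 ≈ -9008.0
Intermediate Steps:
V = -318040457279/39755057160 (V = -8 + 1/(4*(((-61560 + 131006)*(2592 + 140523)))) = -8 + 1/(4*((69446*143115))) = -8 + (1/4)/9938764290 = -8 + (1/4)*(1/9938764290) = -8 + 1/39755057160 = -318040457279/39755057160 ≈ -8.0000)
(175504 + V) + D = (175504 - 318040457279/39755057160) - 184504 = 6976853511351361/39755057160 - 184504 = -358113554897279/39755057160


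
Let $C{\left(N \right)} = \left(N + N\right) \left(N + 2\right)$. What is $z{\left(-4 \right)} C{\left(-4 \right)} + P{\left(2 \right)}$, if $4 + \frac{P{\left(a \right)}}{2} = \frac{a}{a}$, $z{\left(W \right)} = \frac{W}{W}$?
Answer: $10$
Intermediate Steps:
$z{\left(W \right)} = 1$
$C{\left(N \right)} = 2 N \left(2 + N\right)$
$P{\left(a \right)} = -6$ ($P{\left(a \right)} = -8 + 2 \frac{a}{a} = -8 + 2 \cdot 1 = -8 + 2 = -6$)
$z{\left(-4 \right)} C{\left(-4 \right)} + P{\left(2 \right)} = 1 \cdot 2 \left(-4\right) \left(2 - 4\right) - 6 = 1 \cdot 2 \left(-4\right) \left(-2\right) - 6 = 1 \cdot 16 - 6 = 16 - 6 = 10$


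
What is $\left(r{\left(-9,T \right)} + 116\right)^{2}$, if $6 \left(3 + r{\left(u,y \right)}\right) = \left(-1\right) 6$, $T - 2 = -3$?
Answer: $12544$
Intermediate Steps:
$T = -1$ ($T = 2 - 3 = -1$)
$r{\left(u,y \right)} = -4$ ($r{\left(u,y \right)} = -3 + \frac{\left(-1\right) 6}{6} = -3 + \frac{1}{6} \left(-6\right) = -3 - 1 = -4$)
$\left(r{\left(-9,T \right)} + 116\right)^{2} = \left(-4 + 116\right)^{2} = 112^{2} = 12544$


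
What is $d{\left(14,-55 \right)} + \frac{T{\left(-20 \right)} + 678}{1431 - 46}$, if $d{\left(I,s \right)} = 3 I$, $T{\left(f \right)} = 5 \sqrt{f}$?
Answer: $\frac{58848}{1385} + \frac{2 i \sqrt{5}}{277} \approx 42.49 + 0.016145 i$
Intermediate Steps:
$d{\left(14,-55 \right)} + \frac{T{\left(-20 \right)} + 678}{1431 - 46} = 3 \cdot 14 + \frac{5 \sqrt{-20} + 678}{1431 - 46} = 42 + \frac{5 \cdot 2 i \sqrt{5} + 678}{1385} = 42 + \left(10 i \sqrt{5} + 678\right) \frac{1}{1385} = 42 + \left(678 + 10 i \sqrt{5}\right) \frac{1}{1385} = 42 + \left(\frac{678}{1385} + \frac{2 i \sqrt{5}}{277}\right) = \frac{58848}{1385} + \frac{2 i \sqrt{5}}{277}$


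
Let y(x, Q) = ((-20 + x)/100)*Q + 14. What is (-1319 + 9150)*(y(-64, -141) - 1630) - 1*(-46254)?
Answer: -292028459/25 ≈ -1.1681e+7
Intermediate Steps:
y(x, Q) = 14 + Q*(-1/5 + x/100) (y(x, Q) = ((-20 + x)*(1/100))*Q + 14 = (-1/5 + x/100)*Q + 14 = Q*(-1/5 + x/100) + 14 = 14 + Q*(-1/5 + x/100))
(-1319 + 9150)*(y(-64, -141) - 1630) - 1*(-46254) = (-1319 + 9150)*((14 - 1/5*(-141) + (1/100)*(-141)*(-64)) - 1630) - 1*(-46254) = 7831*((14 + 141/5 + 2256/25) - 1630) + 46254 = 7831*(3311/25 - 1630) + 46254 = 7831*(-37439/25) + 46254 = -293184809/25 + 46254 = -292028459/25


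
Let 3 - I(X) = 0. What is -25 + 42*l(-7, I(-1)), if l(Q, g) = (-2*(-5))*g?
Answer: 1235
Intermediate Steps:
I(X) = 3 (I(X) = 3 - 1*0 = 3 + 0 = 3)
l(Q, g) = 10*g
-25 + 42*l(-7, I(-1)) = -25 + 42*(10*3) = -25 + 42*30 = -25 + 1260 = 1235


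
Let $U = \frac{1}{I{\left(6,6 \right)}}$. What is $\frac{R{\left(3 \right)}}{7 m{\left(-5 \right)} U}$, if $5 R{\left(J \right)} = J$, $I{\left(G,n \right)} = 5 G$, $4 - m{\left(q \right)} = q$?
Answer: $\frac{2}{7} \approx 0.28571$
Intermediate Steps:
$m{\left(q \right)} = 4 - q$
$R{\left(J \right)} = \frac{J}{5}$
$U = \frac{1}{30}$ ($U = \frac{1}{5 \cdot 6} = \frac{1}{30} \approx 0.033333$)
$\frac{R{\left(3 \right)}}{7 m{\left(-5 \right)} U} = \frac{\frac{1}{5} \cdot 3}{7 \left(4 - -5\right) \frac{1}{30}} = \frac{3}{5 \cdot 7 \left(4 + 5\right) \frac{1}{30}} = \frac{3}{5 \cdot 7 \cdot 9 \cdot \frac{1}{30}} = \frac{3}{5 \cdot 63 \cdot \frac{1}{30}} = \frac{3}{5 \cdot \frac{21}{10}} = \frac{3}{5} \cdot \frac{10}{21} = \frac{2}{7}$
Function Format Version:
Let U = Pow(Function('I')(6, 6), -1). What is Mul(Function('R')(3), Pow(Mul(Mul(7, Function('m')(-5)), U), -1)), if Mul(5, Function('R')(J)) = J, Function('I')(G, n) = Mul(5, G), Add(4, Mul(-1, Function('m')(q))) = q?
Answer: Rational(2, 7) ≈ 0.28571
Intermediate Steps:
Function('m')(q) = Add(4, Mul(-1, q))
Function('R')(J) = Mul(Rational(1, 5), J)
U = Rational(1, 30) (U = Pow(Mul(5, 6), -1) = Pow(30, -1) = Rational(1, 30) ≈ 0.033333)
Mul(Function('R')(3), Pow(Mul(Mul(7, Function('m')(-5)), U), -1)) = Mul(Mul(Rational(1, 5), 3), Pow(Mul(Mul(7, Add(4, Mul(-1, -5))), Rational(1, 30)), -1)) = Mul(Rational(3, 5), Pow(Mul(Mul(7, Add(4, 5)), Rational(1, 30)), -1)) = Mul(Rational(3, 5), Pow(Mul(Mul(7, 9), Rational(1, 30)), -1)) = Mul(Rational(3, 5), Pow(Mul(63, Rational(1, 30)), -1)) = Mul(Rational(3, 5), Pow(Rational(21, 10), -1)) = Mul(Rational(3, 5), Rational(10, 21)) = Rational(2, 7)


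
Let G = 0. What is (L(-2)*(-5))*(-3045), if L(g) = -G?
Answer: 0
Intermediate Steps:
L(g) = 0 (L(g) = -1*0 = 0)
(L(-2)*(-5))*(-3045) = (0*(-5))*(-3045) = 0*(-3045) = 0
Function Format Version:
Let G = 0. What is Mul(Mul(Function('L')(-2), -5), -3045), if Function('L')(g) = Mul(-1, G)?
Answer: 0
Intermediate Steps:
Function('L')(g) = 0 (Function('L')(g) = Mul(-1, 0) = 0)
Mul(Mul(Function('L')(-2), -5), -3045) = Mul(Mul(0, -5), -3045) = Mul(0, -3045) = 0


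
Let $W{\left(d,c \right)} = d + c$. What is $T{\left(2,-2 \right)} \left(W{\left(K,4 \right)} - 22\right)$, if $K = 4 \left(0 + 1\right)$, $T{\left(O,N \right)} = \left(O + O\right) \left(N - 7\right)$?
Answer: $504$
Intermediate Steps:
$T{\left(O,N \right)} = 2 O \left(-7 + N\right)$
$K = 4$ ($K = 4 \cdot 1 = 4$)
$W{\left(d,c \right)} = c + d$
$T{\left(2,-2 \right)} \left(W{\left(K,4 \right)} - 22\right) = 2 \cdot 2 \left(-7 - 2\right) \left(\left(4 + 4\right) - 22\right) = 2 \cdot 2 \left(-9\right) \left(8 - 22\right) = \left(-36\right) \left(-14\right) = 504$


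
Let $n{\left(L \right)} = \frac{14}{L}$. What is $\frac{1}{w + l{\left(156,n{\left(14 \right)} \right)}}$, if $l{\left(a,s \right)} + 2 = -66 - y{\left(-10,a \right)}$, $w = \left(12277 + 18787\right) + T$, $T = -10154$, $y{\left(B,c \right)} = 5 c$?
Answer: $\frac{1}{20062} \approx 4.9845 \cdot 10^{-5}$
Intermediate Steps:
$w = 20910$ ($w = \left(12277 + 18787\right) - 10154 = 31064 - 10154 = 20910$)
$l{\left(a,s \right)} = -68 - 5 a$ ($l{\left(a,s \right)} = -2 - \left(66 + 5 a\right) = -68 - 5 a$)
$\frac{1}{w + l{\left(156,n{\left(14 \right)} \right)}} = \frac{1}{20910 - 848} = \frac{1}{20062}$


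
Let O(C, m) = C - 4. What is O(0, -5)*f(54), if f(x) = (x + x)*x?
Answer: -23328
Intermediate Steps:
O(C, m) = -4 + C
f(x) = 2*x² (f(x) = (2*x)*x = 2*x²)
O(0, -5)*f(54) = (-4 + 0)*(2*54²) = -8*2916 = -4*5832 = -23328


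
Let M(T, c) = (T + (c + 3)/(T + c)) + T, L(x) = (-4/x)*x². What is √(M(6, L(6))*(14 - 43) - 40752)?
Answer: I*√1480818/6 ≈ 202.81*I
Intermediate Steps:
L(x) = -4*x
M(T, c) = 2*T + (3 + c)/(T + c) (M(T, c) = (T + (3 + c)/(T + c)) + T = 2*T + (3 + c)/(T + c))
√(M(6, L(6))*(14 - 43) - 40752) = √(((3 - 4*6 + 2*6² + 2*6*(-4*6))/(6 - 4*6))*(14 - 43) - 40752) = √(((3 - 24 + 2*36 + 2*6*(-24))/(6 - 24))*(-29) - 40752) = √(((3 - 24 + 72 - 288)/(-18))*(-29) - 40752) = √(-1/18*(-237)*(-29) - 40752) = √((79/6)*(-29) - 40752) = √(-2291/6 - 40752) = √(-246803/6) = I*√1480818/6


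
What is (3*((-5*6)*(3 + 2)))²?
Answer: 202500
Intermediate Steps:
(3*((-5*6)*(3 + 2)))² = (3*(-30*5))² = (3*(-150))² = (-450)² = 202500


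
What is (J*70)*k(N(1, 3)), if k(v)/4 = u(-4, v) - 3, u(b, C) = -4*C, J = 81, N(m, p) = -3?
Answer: 204120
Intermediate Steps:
k(v) = -12 - 16*v (k(v) = 4*(-4*v - 3) = 4*(-3 - 4*v) = -12 - 16*v)
(J*70)*k(N(1, 3)) = (81*70)*(-12 - 16*(-3)) = 5670*(-12 + 48) = 5670*36 = 204120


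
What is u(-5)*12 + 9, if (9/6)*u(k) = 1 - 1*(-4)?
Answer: 49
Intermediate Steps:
u(k) = 10/3 (u(k) = 2*(1 - 1*(-4))/3 = 2*(1 + 4)/3 = (⅔)*5 = 10/3)
u(-5)*12 + 9 = (10/3)*12 + 9 = 40 + 9 = 49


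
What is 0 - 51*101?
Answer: -5151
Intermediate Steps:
0 - 51*101 = 0 - 5151 = -5151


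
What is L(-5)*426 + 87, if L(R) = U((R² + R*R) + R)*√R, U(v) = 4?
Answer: 87 + 1704*I*√5 ≈ 87.0 + 3810.3*I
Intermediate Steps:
L(R) = 4*√R
L(-5)*426 + 87 = (4*√(-5))*426 + 87 = (4*(I*√5))*426 + 87 = (4*I*√5)*426 + 87 = 1704*I*√5 + 87 = 87 + 1704*I*√5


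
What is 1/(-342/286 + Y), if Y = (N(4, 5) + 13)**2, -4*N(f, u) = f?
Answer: 143/20421 ≈ 0.0070026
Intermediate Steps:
N(f, u) = -f/4
Y = 144 (Y = (-1/4*4 + 13)**2 = (-1 + 13)**2 = 12**2 = 144)
1/(-342/286 + Y) = 1/(-342/286 + 144) = 1/(-342*1/286 + 144) = 1/(-171/143 + 144) = 1/(20421/143) = 143/20421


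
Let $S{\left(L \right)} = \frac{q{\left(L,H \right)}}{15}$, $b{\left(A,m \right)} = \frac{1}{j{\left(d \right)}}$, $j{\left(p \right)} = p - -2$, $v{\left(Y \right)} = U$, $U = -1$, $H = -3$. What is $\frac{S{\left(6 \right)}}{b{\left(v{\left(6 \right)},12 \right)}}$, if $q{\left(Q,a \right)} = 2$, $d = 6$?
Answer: $\frac{16}{15} \approx 1.0667$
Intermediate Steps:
$v{\left(Y \right)} = -1$
$j{\left(p \right)} = 2 + p$ ($j{\left(p \right)} = p + 2 = 2 + p$)
$b{\left(A,m \right)} = \frac{1}{8}$ ($b{\left(A,m \right)} = \frac{1}{2 + 6} = \frac{1}{8}$)
$S{\left(L \right)} = \frac{2}{15}$
$\frac{S{\left(6 \right)}}{b{\left(v{\left(6 \right)},12 \right)}} = \frac{2 \frac{1}{\frac{1}{8}}}{15} = \frac{2}{15} \cdot 8 = \frac{16}{15}$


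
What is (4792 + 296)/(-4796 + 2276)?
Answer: -212/105 ≈ -2.0190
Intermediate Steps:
(4792 + 296)/(-4796 + 2276) = 5088/(-2520) = 5088*(-1/2520) = -212/105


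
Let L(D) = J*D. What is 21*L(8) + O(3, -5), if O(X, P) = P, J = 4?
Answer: 667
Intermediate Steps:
L(D) = 4*D
21*L(8) + O(3, -5) = 21*(4*8) - 5 = 21*32 - 5 = 672 - 5 = 667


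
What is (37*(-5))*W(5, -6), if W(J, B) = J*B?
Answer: 5550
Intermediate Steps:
W(J, B) = B*J
(37*(-5))*W(5, -6) = (37*(-5))*(-6*5) = -185*(-30) = 5550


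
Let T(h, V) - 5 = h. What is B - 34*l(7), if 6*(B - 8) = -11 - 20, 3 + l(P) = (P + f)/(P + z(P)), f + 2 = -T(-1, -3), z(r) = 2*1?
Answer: 1819/18 ≈ 101.06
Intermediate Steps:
z(r) = 2
T(h, V) = 5 + h
f = -6 (f = -2 - (5 - 1) = -2 - 1*4 = -2 - 4 = -6)
l(P) = -3 + (-6 + P)/(2 + P) (l(P) = -3 + (P - 6)/(P + 2) = -3 + (-6 + P)/(2 + P))
B = 17/6 (B = 8 + (-11 - 20)/6 = 8 + (⅙)*(-31) = 8 - 31/6 = 17/6 ≈ 2.8333)
B - 34*l(7) = 17/6 - 68*(-6 - 1*7)/(2 + 7) = 17/6 - 68*(-6 - 7)/9 = 17/6 - 68*(-13)/9 = 17/6 - 34*(-26/9) = 17/6 + 884/9 = 1819/18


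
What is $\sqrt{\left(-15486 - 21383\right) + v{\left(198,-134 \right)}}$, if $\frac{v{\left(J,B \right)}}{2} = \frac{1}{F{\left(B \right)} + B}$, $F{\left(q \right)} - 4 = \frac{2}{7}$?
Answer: $\frac{3 i \sqrt{844365998}}{454} \approx 192.01 i$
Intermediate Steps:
$F{\left(q \right)} = \frac{30}{7}$ ($F{\left(q \right)} = 4 + \frac{2}{7} = \frac{30}{7}$)
$v{\left(J,B \right)} = \frac{2}{\frac{30}{7} + B}$
$\sqrt{\left(-15486 - 21383\right) + v{\left(198,-134 \right)}} = \sqrt{\left(-15486 - 21383\right) + \frac{14}{30 + 7 \left(-134\right)}} = \sqrt{\left(-15486 - 21383\right) + \frac{14}{30 - 938}} = \sqrt{-36869 + \frac{14}{-908}} = \sqrt{-36869 + 14 \left(- \frac{1}{908}\right)} = \sqrt{-36869 - \frac{7}{454}} = \sqrt{- \frac{16738533}{454}} = \frac{3 i \sqrt{844365998}}{454}$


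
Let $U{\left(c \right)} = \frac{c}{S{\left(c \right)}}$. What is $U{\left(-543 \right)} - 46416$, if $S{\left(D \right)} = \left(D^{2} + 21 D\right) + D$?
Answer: $- \frac{24182737}{521} \approx -46416.0$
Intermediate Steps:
$S{\left(D \right)} = D^{2} + 22 D$
$U{\left(c \right)} = \frac{1}{22 + c}$ ($U{\left(c \right)} = \frac{c}{c \left(22 + c\right)} = c \frac{1}{c \left(22 + c\right)} = \frac{1}{22 + c}$)
$U{\left(-543 \right)} - 46416 = \frac{1}{22 - 543} - 46416 = \frac{1}{-521} - 46416 = - \frac{1}{521} - 46416 = - \frac{24182737}{521}$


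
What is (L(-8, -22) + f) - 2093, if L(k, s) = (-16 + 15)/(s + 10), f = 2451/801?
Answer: -743989/356 ≈ -2089.9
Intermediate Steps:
f = 817/267 (f = 2451*(1/801) = 817/267 ≈ 3.0599)
L(k, s) = -1/(10 + s)
(L(-8, -22) + f) - 2093 = (-1/(10 - 22) + 817/267) - 2093 = (-1/(-12) + 817/267) - 2093 = (-1*(-1/12) + 817/267) - 2093 = (1/12 + 817/267) - 2093 = 1119/356 - 2093 = -743989/356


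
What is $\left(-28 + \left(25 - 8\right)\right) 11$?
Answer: $-121$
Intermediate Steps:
$\left(-28 + \left(25 - 8\right)\right) 11 = \left(-28 + 17\right) 11 = \left(-11\right) 11 = -121$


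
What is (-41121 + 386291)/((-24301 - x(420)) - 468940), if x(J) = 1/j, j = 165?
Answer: -28476525/40692383 ≈ -0.69980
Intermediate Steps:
x(J) = 1/165
(-41121 + 386291)/((-24301 - x(420)) - 468940) = (-41121 + 386291)/((-24301 - 1*1/165) - 468940) = 345170/((-24301 - 1/165) - 468940) = 345170/(-4009666/165 - 468940) = 345170/(-81384766/165) = 345170*(-165/81384766) = -28476525/40692383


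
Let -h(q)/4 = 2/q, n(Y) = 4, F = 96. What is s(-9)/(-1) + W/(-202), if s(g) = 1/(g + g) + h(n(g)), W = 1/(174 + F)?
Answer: 112109/54540 ≈ 2.0555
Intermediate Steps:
W = 1/270 (W = 1/(174 + 96) = 1/270 ≈ 0.0037037)
h(q) = -8/q
s(g) = -2 + 1/(2*g) (s(g) = 1/(g + g) - 8/4 = 1/(2*g) - 8*¼ = 1/(2*g) - 2 = -2 + 1/(2*g))
s(-9)/(-1) + W/(-202) = (-2 + (½)/(-9))/(-1) + (1/270)/(-202) = (-2 + (½)*(-⅑))*(-1) + (1/270)*(-1/202) = (-2 - 1/18)*(-1) - 1/54540 = -37/18*(-1) - 1/54540 = 37/18 - 1/54540 = 112109/54540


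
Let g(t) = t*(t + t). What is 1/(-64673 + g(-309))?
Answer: 1/126289 ≈ 7.9184e-6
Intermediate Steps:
g(t) = 2*t² (g(t) = t*(2*t) = 2*t²)
1/(-64673 + g(-309)) = 1/(-64673 + 2*(-309)²) = 1/(-64673 + 2*95481) = 1/(-64673 + 190962) = 1/126289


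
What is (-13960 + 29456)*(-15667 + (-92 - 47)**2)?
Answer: 56622384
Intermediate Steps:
(-13960 + 29456)*(-15667 + (-92 - 47)**2) = 15496*(-15667 + (-139)**2) = 15496*(-15667 + 19321) = 15496*3654 = 56622384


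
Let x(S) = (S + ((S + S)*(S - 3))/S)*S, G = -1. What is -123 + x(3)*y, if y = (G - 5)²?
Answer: 201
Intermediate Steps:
y = 36 (y = (-1 - 5)² = (-6)² = 36)
x(S) = S*(-6 + 3*S) (x(S) = (S + ((2*S)*(-3 + S))/S)*S = (S + (2*S*(-3 + S))/S)*S = (S + (-6 + 2*S))*S = (-6 + 3*S)*S = S*(-6 + 3*S))
-123 + x(3)*y = -123 + (3*3*(-2 + 3))*36 = -123 + (3*3*1)*36 = -123 + 9*36 = -123 + 324 = 201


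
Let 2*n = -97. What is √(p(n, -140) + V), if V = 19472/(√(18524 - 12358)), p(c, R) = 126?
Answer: √(1197616014 + 30016088*√6166)/3083 ≈ 19.338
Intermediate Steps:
n = -97/2 (n = (½)*(-97) = -97/2 ≈ -48.500)
V = 9736*√6166/3083 (V = 19472/(√6166) = 19472*(√6166/6166) = 9736*√6166/3083 ≈ 247.98)
√(p(n, -140) + V) = √(126 + 9736*√6166/3083)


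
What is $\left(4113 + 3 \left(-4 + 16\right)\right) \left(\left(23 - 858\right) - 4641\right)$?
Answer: $-22719924$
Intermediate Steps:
$\left(4113 + 3 \left(-4 + 16\right)\right) \left(\left(23 - 858\right) - 4641\right) = \left(4113 + 3 \cdot 12\right) \left(\left(23 - 858\right) - 4641\right) = \left(4113 + 36\right) \left(-835 - 4641\right) = 4149 \left(-5476\right) = -22719924$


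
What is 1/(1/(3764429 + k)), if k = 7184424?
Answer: 10948853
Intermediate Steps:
1/(1/(3764429 + k)) = 1/(1/(3764429 + 7184424)) = 1/(1/10948853) = 10948853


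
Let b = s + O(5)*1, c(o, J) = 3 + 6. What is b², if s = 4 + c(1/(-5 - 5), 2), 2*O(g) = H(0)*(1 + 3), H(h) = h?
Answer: 169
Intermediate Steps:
c(o, J) = 9
O(g) = 0 (O(g) = (0*(1 + 3))/2 = (0*4)/2 = (½)*0 = 0)
s = 13 (s = 4 + 9 = 13)
b = 13 (b = 13 + 0*1 = 13 + 0 = 13)
b² = 13² = 169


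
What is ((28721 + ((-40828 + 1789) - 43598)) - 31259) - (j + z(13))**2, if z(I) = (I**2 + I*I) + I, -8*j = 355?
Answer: -11468409/64 ≈ -1.7919e+5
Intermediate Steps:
j = -355/8 (j = -1/8*355 = -355/8 ≈ -44.375)
z(I) = I + 2*I**2 (z(I) = (I**2 + I**2) + I = 2*I**2 + I = I + 2*I**2)
((28721 + ((-40828 + 1789) - 43598)) - 31259) - (j + z(13))**2 = ((28721 + ((-40828 + 1789) - 43598)) - 31259) - (-355/8 + 13*(1 + 2*13))**2 = ((28721 + (-39039 - 43598)) - 31259) - (-355/8 + 13*(1 + 26))**2 = ((28721 - 82637) - 31259) - (-355/8 + 13*27)**2 = (-53916 - 31259) - (-355/8 + 351)**2 = -85175 - (2453/8)**2 = -85175 - 1*6017209/64 = -85175 - 6017209/64 = -11468409/64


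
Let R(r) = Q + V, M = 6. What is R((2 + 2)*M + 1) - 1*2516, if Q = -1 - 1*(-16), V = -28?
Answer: -2529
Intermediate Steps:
Q = 15 (Q = -1 + 16 = 15)
R(r) = -13 (R(r) = 15 - 28 = -13)
R((2 + 2)*M + 1) - 1*2516 = -13 - 1*2516 = -13 - 2516 = -2529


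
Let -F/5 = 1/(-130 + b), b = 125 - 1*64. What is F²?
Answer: 25/4761 ≈ 0.0052510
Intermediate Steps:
b = 61 (b = 125 - 64 = 61)
F = 5/69 (F = -5/(-130 + 61) = -5/(-69) = -5*(-1/69) = 5/69 ≈ 0.072464)
F² = (5/69)² = 25/4761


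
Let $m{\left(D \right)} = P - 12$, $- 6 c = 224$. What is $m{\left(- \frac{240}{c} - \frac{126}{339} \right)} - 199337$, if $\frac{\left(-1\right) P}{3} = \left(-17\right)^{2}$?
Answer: $-200216$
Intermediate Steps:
$c = - \frac{112}{3}$ ($c = \left(- \frac{1}{6}\right) 224 = - \frac{112}{3} \approx -37.333$)
$P = -867$ ($P = - 3 \left(-17\right)^{2} = \left(-3\right) 289 = -867$)
$m{\left(D \right)} = -879$ ($m{\left(D \right)} = -867 - 12 = -879$)
$m{\left(- \frac{240}{c} - \frac{126}{339} \right)} - 199337 = -879 - 199337 = -200216$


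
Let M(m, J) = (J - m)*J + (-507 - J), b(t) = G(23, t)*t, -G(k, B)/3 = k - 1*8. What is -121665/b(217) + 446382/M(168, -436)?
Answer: 2426001985/171390723 ≈ 14.155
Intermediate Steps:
G(k, B) = 24 - 3*k (G(k, B) = -3*(k - 1*8) = -3*(k - 8) = -3*(-8 + k) = 24 - 3*k)
b(t) = -45*t (b(t) = (24 - 3*23)*t = (24 - 69)*t = -45*t)
M(m, J) = -507 - J + J*(J - m) (M(m, J) = J*(J - m) + (-507 - J) = -507 - J + J*(J - m))
-121665/b(217) + 446382/M(168, -436) = -121665/((-45*217)) + 446382/(-507 + (-436)² - 1*(-436) - 1*(-436)*168) = -121665/(-9765) + 446382/(-507 + 190096 + 436 + 73248) = -121665*(-1/9765) + 446382/263273 = 8111/651 + 446382*(1/263273) = 8111/651 + 446382/263273 = 2426001985/171390723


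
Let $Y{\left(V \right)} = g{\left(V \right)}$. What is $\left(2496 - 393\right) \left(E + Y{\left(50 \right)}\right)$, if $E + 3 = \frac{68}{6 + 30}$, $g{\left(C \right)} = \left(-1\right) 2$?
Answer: $- \frac{19628}{3} \approx -6542.7$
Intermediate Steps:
$g{\left(C \right)} = -2$
$Y{\left(V \right)} = -2$
$E = - \frac{10}{9}$ ($E = -3 + \frac{68}{6 + 30} = -3 + \frac{68}{36} = -3 + 68 \cdot \frac{1}{36} = -3 + \frac{17}{9} = - \frac{10}{9} \approx -1.1111$)
$\left(2496 - 393\right) \left(E + Y{\left(50 \right)}\right) = \left(2496 - 393\right) \left(- \frac{10}{9} - 2\right) = 2103 \left(- \frac{28}{9}\right) = - \frac{19628}{3}$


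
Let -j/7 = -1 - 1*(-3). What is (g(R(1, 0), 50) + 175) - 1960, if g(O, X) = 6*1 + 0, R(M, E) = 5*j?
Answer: -1779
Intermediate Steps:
j = -14 (j = -7*(-1 - 1*(-3)) = -7*(-1 + 3) = -7*2 = -14)
R(M, E) = -70 (R(M, E) = 5*(-14) = -70)
g(O, X) = 6 (g(O, X) = 6 + 0 = 6)
(g(R(1, 0), 50) + 175) - 1960 = (6 + 175) - 1960 = 181 - 1960 = -1779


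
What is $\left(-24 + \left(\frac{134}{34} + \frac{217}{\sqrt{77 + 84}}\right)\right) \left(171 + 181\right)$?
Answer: $- \frac{120032}{17} + \frac{10912 \sqrt{161}}{23} \approx -1040.8$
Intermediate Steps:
$\left(-24 + \left(\frac{134}{34} + \frac{217}{\sqrt{77 + 84}}\right)\right) \left(171 + 181\right) = \left(-24 + \left(134 \cdot \frac{1}{34} + \frac{217}{\sqrt{161}}\right)\right) 352 = \left(-24 + \left(\frac{67}{17} + 217 \frac{\sqrt{161}}{161}\right)\right) 352 = \left(-24 + \left(\frac{67}{17} + \frac{31 \sqrt{161}}{23}\right)\right) 352 = \left(- \frac{341}{17} + \frac{31 \sqrt{161}}{23}\right) 352 = - \frac{120032}{17} + \frac{10912 \sqrt{161}}{23}$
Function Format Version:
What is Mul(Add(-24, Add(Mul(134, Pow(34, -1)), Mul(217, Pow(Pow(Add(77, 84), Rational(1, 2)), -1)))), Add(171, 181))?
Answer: Add(Rational(-120032, 17), Mul(Rational(10912, 23), Pow(161, Rational(1, 2)))) ≈ -1040.8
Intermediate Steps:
Mul(Add(-24, Add(Mul(134, Pow(34, -1)), Mul(217, Pow(Pow(Add(77, 84), Rational(1, 2)), -1)))), Add(171, 181)) = Mul(Add(-24, Add(Mul(134, Rational(1, 34)), Mul(217, Pow(Pow(161, Rational(1, 2)), -1)))), 352) = Mul(Add(-24, Add(Rational(67, 17), Mul(217, Mul(Rational(1, 161), Pow(161, Rational(1, 2)))))), 352) = Mul(Add(-24, Add(Rational(67, 17), Mul(Rational(31, 23), Pow(161, Rational(1, 2))))), 352) = Mul(Add(Rational(-341, 17), Mul(Rational(31, 23), Pow(161, Rational(1, 2)))), 352) = Add(Rational(-120032, 17), Mul(Rational(10912, 23), Pow(161, Rational(1, 2))))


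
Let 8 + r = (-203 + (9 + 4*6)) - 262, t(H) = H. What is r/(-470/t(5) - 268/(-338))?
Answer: 845/179 ≈ 4.7207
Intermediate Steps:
r = -440 (r = -8 + ((-203 + (9 + 4*6)) - 262) = -8 + ((-203 + (9 + 24)) - 262) = -8 + ((-203 + 33) - 262) = -8 + (-170 - 262) = -8 - 432 = -440)
r/(-470/t(5) - 268/(-338)) = -440/(-470/5 - 268/(-338)) = -440/(-470*1/5 - 268*(-1/338)) = -440/(-94 + 134/169) = -440/(-15752/169) = -440*(-169/15752) = 845/179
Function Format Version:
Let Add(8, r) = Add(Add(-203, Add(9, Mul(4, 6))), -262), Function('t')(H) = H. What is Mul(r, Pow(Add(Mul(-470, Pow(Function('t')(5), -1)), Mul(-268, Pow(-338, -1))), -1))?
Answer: Rational(845, 179) ≈ 4.7207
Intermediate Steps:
r = -440 (r = Add(-8, Add(Add(-203, Add(9, Mul(4, 6))), -262)) = Add(-8, Add(Add(-203, Add(9, 24)), -262)) = Add(-8, Add(Add(-203, 33), -262)) = Add(-8, Add(-170, -262)) = Add(-8, -432) = -440)
Mul(r, Pow(Add(Mul(-470, Pow(Function('t')(5), -1)), Mul(-268, Pow(-338, -1))), -1)) = Mul(-440, Pow(Add(Mul(-470, Pow(5, -1)), Mul(-268, Pow(-338, -1))), -1)) = Mul(-440, Pow(Add(Mul(-470, Rational(1, 5)), Mul(-268, Rational(-1, 338))), -1)) = Mul(-440, Pow(Add(-94, Rational(134, 169)), -1)) = Mul(-440, Pow(Rational(-15752, 169), -1)) = Mul(-440, Rational(-169, 15752)) = Rational(845, 179)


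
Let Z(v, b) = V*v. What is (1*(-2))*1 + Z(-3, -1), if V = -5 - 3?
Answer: 22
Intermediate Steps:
V = -8
Z(v, b) = -8*v
(1*(-2))*1 + Z(-3, -1) = (1*(-2))*1 - 8*(-3) = -2*1 + 24 = -2 + 24 = 22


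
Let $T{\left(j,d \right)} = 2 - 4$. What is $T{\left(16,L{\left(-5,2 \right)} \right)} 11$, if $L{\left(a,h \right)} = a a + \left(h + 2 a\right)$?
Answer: $-22$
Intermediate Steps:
$L{\left(a,h \right)} = h + a^{2} + 2 a$ ($L{\left(a,h \right)} = a^{2} + \left(h + 2 a\right) = h + a^{2} + 2 a$)
$T{\left(j,d \right)} = -2$ ($T{\left(j,d \right)} = 2 - 4 = -2$)
$T{\left(16,L{\left(-5,2 \right)} \right)} 11 = \left(-2\right) 11 = -22$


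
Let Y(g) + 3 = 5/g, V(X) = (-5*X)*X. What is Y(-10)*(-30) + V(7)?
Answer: -140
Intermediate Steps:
V(X) = -5*X**2
Y(g) = -3 + 5/g
Y(-10)*(-30) + V(7) = (-3 + 5/(-10))*(-30) - 5*7**2 = (-3 + 5*(-1/10))*(-30) - 5*49 = (-3 - 1/2)*(-30) - 245 = -7/2*(-30) - 245 = 105 - 245 = -140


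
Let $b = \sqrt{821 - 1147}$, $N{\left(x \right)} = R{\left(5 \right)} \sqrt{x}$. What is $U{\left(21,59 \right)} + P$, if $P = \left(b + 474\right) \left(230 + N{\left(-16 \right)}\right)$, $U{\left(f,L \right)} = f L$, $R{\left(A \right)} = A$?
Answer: $110259 + 9480 i + \sqrt{326} \left(-20 + 230 i\right) \approx 1.099 \cdot 10^{5} + 13633.0 i$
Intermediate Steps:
$N{\left(x \right)} = 5 \sqrt{x}$
$b = i \sqrt{326}$ ($b = \sqrt{-326} = i \sqrt{326} \approx 18.055 i$)
$U{\left(f,L \right)} = L f$
$P = \left(230 + 20 i\right) \left(474 + i \sqrt{326}\right)$ ($P = \left(i \sqrt{326} + 474\right) \left(230 + 5 \sqrt{-16}\right) = \left(474 + i \sqrt{326}\right) \left(230 + 5 \cdot 4 i\right) = \left(474 + i \sqrt{326}\right) \left(230 + 20 i\right) = \left(230 + 20 i\right) \left(474 + i \sqrt{326}\right) \approx 1.0866 \cdot 10^{5} + 13633.0 i$)
$U{\left(21,59 \right)} + P = 59 \cdot 21 + \left(109020 + 9480 i + \sqrt{326} \left(-20 + 230 i\right)\right) = 1239 + \left(109020 + 9480 i + \sqrt{326} \left(-20 + 230 i\right)\right) = 110259 + 9480 i + \sqrt{326} \left(-20 + 230 i\right)$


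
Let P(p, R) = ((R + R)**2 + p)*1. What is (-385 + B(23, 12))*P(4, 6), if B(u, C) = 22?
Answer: -53724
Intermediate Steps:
P(p, R) = p + 4*R**2 (P(p, R) = ((2*R)**2 + p)*1 = (4*R**2 + p)*1 = (p + 4*R**2)*1 = p + 4*R**2)
(-385 + B(23, 12))*P(4, 6) = (-385 + 22)*(4 + 4*6**2) = -363*(4 + 4*36) = -363*(4 + 144) = -363*148 = -53724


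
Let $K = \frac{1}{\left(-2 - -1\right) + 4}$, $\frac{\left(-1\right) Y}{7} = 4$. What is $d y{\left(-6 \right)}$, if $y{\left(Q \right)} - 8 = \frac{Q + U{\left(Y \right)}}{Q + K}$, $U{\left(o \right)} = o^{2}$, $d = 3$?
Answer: $- \frac{6594}{17} \approx -387.88$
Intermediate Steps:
$Y = -28$ ($Y = \left(-7\right) 4 = -28$)
$K = \frac{1}{3}$ ($K = \frac{1}{\left(-2 + 1\right) + 4} = \frac{1}{-1 + 4} = \frac{1}{3} \approx 0.33333$)
$y{\left(Q \right)} = 8 + \frac{784 + Q}{\frac{1}{3} + Q}$ ($y{\left(Q \right)} = 8 + \frac{Q + \left(-28\right)^{2}}{Q + \frac{1}{3}} = 8 + \frac{Q + 784}{\frac{1}{3} + Q} = 8 + \frac{784 + Q}{\frac{1}{3} + Q}$)
$d y{\left(-6 \right)} = 3 \frac{2360 + 27 \left(-6\right)}{1 + 3 \left(-6\right)} = 3 \frac{2360 - 162}{1 - 18} = 3 \frac{1}{-17} \cdot 2198 = 3 \left(\left(- \frac{1}{17}\right) 2198\right) = 3 \left(- \frac{2198}{17}\right) = - \frac{6594}{17}$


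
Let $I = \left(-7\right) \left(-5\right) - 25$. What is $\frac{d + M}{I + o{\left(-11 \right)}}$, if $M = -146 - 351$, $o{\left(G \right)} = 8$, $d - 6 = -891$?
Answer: $- \frac{691}{9} \approx -76.778$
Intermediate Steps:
$d = -885$ ($d = 6 - 891 = -885$)
$M = -497$
$I = 10$ ($I = 35 - 25 = 10$)
$\frac{d + M}{I + o{\left(-11 \right)}} = \frac{-885 - 497}{10 + 8} = - \frac{1382}{18} = \left(-1382\right) \frac{1}{18} = - \frac{691}{9}$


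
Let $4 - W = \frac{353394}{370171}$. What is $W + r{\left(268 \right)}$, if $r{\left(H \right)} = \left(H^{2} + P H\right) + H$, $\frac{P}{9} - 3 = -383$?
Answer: $- \frac{312596436738}{370171} \approx -8.4447 \cdot 10^{5}$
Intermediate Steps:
$P = -3420$ ($P = 27 + 9 \left(-383\right) = 27 - 3447 = -3420$)
$r{\left(H \right)} = H^{2} - 3419 H$ ($r{\left(H \right)} = \left(H^{2} - 3420 H\right) + H = H^{2} - 3419 H$)
$W = \frac{1127290}{370171}$ ($W = 4 - \frac{353394}{370171} = \frac{1127290}{370171} \approx 3.0453$)
$W + r{\left(268 \right)} = \frac{1127290}{370171} + 268 \left(-3419 + 268\right) = \frac{1127290}{370171} + 268 \left(-3151\right) = \frac{1127290}{370171} - 844468 = - \frac{312596436738}{370171}$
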